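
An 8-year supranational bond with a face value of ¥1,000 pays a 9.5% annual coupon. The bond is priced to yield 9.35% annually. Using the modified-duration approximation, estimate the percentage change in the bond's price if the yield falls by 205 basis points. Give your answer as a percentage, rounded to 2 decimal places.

+11.17%

Periodic yield y = 0.0935. Modified duration first:
  t   CF        PV=CF/(1+0.0935)^t    t·PV
  1        95.00        86.8770        86.8770
  2        95.00        79.4486       158.8971
  3        95.00        72.6553       217.9659
  4        95.00        66.4429       265.7715
  5        95.00        60.7617       303.8083
  6        95.00        55.5662       333.3973
  7        95.00        50.8150       355.7051
  8     1,095.00       535.6287     4,285.0294
  Σ                  1,008.1953     6,007.4517
P = 1,008.1953; D_Mac = 5.95862 yrs; D_mod = 5.95862/(1+0.0935) = 5.44913 yrs.
ΔP/P ≈ -D_mod · Δy = -5.44913 × (-0.0205) = +0.111707 = +11.1707%.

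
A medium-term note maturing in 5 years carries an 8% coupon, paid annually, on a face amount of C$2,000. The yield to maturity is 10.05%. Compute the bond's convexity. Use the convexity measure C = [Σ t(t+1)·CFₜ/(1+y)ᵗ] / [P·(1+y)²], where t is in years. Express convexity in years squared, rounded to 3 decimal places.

With y = 0.1005:
  t   CF        PV=CF/(1+0.1005)^t    t·PV        t(t+1)·PV
  1       160.00       145.3885       145.3885         290.7769
  2       160.00       132.1113       264.2226         792.6677
  3       160.00       120.0466       360.1398       1,440.5591
  4       160.00       109.0837       436.3347       2,181.6737
  5     2,160.00     1,338.1461     6,690.7303      40,144.3815
  Σ                  1,844.7761     7,896.8158      44,850.0589
P = 1,844.7761.
Convexity = Σ t(t+1)·PV / [P·(1+y)²] = 44,850.0589 / (1,844.7761 × 1.211100) = 20.07425.

20.074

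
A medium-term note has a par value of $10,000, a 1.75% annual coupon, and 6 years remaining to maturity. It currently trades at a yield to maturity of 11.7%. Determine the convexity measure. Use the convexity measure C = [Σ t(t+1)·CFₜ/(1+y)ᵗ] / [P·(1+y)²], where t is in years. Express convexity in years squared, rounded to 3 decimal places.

With y = 0.117:
  t   CF        PV=CF/(1+0.117)^t    t·PV        t(t+1)·PV
  1       175.00       156.6697       156.6697         313.3393
  2       175.00       140.2593       280.5186         841.5559
  3       175.00       125.5679       376.7036       1,506.8144
  4       175.00       112.4153       449.6611       2,248.3057
  5       175.00       100.6404       503.2018       3,019.2108
  6    10,175.00     5,238.6017    31,431.6102     220,021.2712
  Σ                  5,874.1542    33,198.3650     227,950.4973
P = 5,874.1542.
Convexity = Σ t(t+1)·PV / [P·(1+y)²] = 227,950.4973 / (5,874.1542 × 1.247689) = 31.10204.

31.102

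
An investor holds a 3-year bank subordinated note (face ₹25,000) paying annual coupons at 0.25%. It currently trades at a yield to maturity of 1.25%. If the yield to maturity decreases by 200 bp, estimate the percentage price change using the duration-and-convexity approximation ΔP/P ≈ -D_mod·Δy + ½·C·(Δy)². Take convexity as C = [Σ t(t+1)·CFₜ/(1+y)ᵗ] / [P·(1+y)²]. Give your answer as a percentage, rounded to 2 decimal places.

With y = 0.0125:
  t   CF        PV=CF/(1+0.0125)^t    t·PV        t(t+1)·PV
  1        62.50        61.7284        61.7284         123.4568
  2        62.50        60.9663       121.9326         365.7979
  3    25,062.50    24,145.6719    72,437.0156     289,748.0623
  Σ                 24,268.3666    72,620.6766     290,237.3170
P = 24,268.3666; D_Mac = 2.99240 yrs; D_mod = 2.95546 yrs; C = 11.66602.
Duration effect: -2.95546 × (-0.02) = +0.059109
Convexity effect: 0.5 × 11.66602 × (-0.02)² = +0.0023332
ΔP/P ≈ +0.059109 + 0.0023332 = +0.061442 = +6.1442%.

+6.14%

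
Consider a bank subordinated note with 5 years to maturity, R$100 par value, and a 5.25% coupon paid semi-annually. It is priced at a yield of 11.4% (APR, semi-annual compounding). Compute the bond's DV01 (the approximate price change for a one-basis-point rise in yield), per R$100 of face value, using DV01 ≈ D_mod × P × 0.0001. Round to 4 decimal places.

Periodic yield y = 0.057.
  t   CF        PV=CF/(1+0.057)^t    t·PV
  1        2.625         2.4834         2.4834
  2        2.625         2.3495         4.6990
  3        2.625         2.2228         6.6685
  4        2.625         2.1030         8.4118
  5        2.625         1.9895         9.9477
  6        2.625         1.8823        11.2936
  7        2.625         1.7808        12.4653
  8        2.625         1.6847        13.4778
  9        2.625         1.5939        14.3449
  10     102.625        58.9526       589.5265
  Σ                     77.0425       673.3185
P = 77.0425; D_Mac = 8.73957 half-year periods = 4.36978 yrs; D_mod = 4.13414 yrs.
DV01 ≈ 4.13414 × 77.0425 × 0.0001 = 0.031850.

R$0.0319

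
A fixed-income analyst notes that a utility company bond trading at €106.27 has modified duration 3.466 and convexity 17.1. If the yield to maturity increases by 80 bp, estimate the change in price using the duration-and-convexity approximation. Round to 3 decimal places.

Duration effect: -D_mod·Δy = -3.466 × (+0.008) = -0.027728
Convexity effect: ½·C·(Δy)² = 0.5 × 17.1 × (0.008)² = +0.0005472
ΔP/P ≈ -0.027728 + 0.0005472 = -0.0271808
ΔP ≈ 106.27 × (-0.0271808) = -2.888503616.

-€2.889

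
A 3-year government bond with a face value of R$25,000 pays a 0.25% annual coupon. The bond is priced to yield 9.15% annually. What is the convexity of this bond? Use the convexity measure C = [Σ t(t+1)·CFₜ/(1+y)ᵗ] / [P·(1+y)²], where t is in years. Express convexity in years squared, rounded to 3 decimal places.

With y = 0.0915:
  t   CF        PV=CF/(1+0.0915)^t    t·PV        t(t+1)·PV
  1        62.50        57.2607        57.2607         114.5213
  2        62.50        52.4605       104.9210         314.7631
  3    25,062.50    19,273.1708    57,819.5124     231,278.0494
  Σ                 19,382.8919    57,981.6940     231,707.3338
P = 19,382.8919.
Convexity = Σ t(t+1)·PV / [P·(1+y)²] = 231,707.3338 / (19,382.8919 × 1.191372) = 10.03399.

10.034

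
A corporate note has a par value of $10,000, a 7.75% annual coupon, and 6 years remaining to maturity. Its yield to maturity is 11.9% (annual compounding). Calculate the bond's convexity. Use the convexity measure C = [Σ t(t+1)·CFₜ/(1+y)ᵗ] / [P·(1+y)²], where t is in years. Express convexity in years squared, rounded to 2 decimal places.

With y = 0.119:
  t   CF        PV=CF/(1+0.119)^t    t·PV        t(t+1)·PV
  1       775.00       692.5827       692.5827       1,385.1653
  2       775.00       618.9300     1,237.8600       3,713.5800
  3       775.00       553.1099     1,659.3297       6,637.3190
  4       775.00       494.2895     1,977.1579       9,885.7893
  5       775.00       441.7243     2,208.6214      13,251.7283
  6    10,775.00     5,488.2863    32,929.7179     230,508.0252
  Σ                  8,288.9226    40,705.2695     265,381.6072
P = 8,288.9226.
Convexity = Σ t(t+1)·PV / [P·(1+y)²] = 265,381.6072 / (8,288.9226 × 1.252161) = 25.56893.

25.57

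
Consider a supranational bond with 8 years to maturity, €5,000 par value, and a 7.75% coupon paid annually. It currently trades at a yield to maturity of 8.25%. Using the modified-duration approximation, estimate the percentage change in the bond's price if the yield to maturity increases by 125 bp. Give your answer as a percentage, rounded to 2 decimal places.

Periodic yield y = 0.0825. Modified duration first:
  t   CF        PV=CF/(1+0.0825)^t    t·PV
  1       387.50       357.9677       357.9677
  2       387.50       330.6861       661.3721
  3       387.50       305.4837       916.4510
  4       387.50       282.2020     1,128.8080
  5       387.50       260.6947     1,303.4734
  6       387.50       240.8265     1,444.9590
  7       387.50       222.4725     1,557.3076
  8     5,387.50     2,857.3540    22,858.8317
  Σ                  4,857.6871    30,229.1706
P = 4,857.6871; D_Mac = 6.22296 yrs; D_mod = 6.22296/(1+0.0825) = 5.74869 yrs.
ΔP/P ≈ -D_mod · Δy = -5.74869 × (+0.0125) = -0.071859 = -7.1859%.

-7.19%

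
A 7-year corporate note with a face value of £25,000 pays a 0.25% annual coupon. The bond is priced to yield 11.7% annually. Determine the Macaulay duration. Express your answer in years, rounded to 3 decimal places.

Periodic yield y = 0.117. Discount each cash flow and weight by its year:
  t   CF        PV=CF/(1+0.117)^t    t·PV
  1        62.50        55.9534        55.9534
  2        62.50        50.0926       100.1852
  3        62.50        44.8457       134.5370
  4        62.50        40.1483       160.5933
  5        62.50        35.9430       179.7149
  6        62.50        32.1781       193.0689
  7    25,062.50    11,551.8669    80,863.0686
  Σ                 11,811.0281    81,687.1214
Price P = Σ PV = 11,811.0281.
Macaulay duration = Σ(t·PV) / P = 81,687.1214 / 11,811.0281 = 6.91617 years.

6.916 years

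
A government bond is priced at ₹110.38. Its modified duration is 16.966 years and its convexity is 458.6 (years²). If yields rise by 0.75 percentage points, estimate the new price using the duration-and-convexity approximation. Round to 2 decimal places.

₹97.76

Duration effect: -D_mod·Δy = -16.966 × (+0.0075) = -0.127245
Convexity effect: ½·C·(Δy)² = 0.5 × 458.6 × (0.0075)² = +0.012898125
ΔP/P ≈ -0.127245 + 0.012898125 = -0.114346875
New price ≈ 110.38 × (1 - 0.114346875) = 97.7583919375.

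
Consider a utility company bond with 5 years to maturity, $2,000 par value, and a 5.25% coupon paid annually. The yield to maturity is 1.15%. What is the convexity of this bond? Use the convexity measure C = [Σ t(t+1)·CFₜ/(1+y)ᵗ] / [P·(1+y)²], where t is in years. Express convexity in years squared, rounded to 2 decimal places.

25.98

With y = 0.0115:
  t   CF        PV=CF/(1+0.0115)^t    t·PV        t(t+1)·PV
  1       105.00       103.8062       103.8062         207.6125
  2       105.00       102.6260       205.2521         615.7562
  3       105.00       101.4592       304.3777       1,217.5110
  4       105.00       100.3057       401.2229       2,006.1146
  5     2,105.00     1,988.0288     9,940.1438      59,640.8630
  Σ                  2,396.2260    10,954.8028      63,687.8573
P = 2,396.2260.
Convexity = Σ t(t+1)·PV / [P·(1+y)²] = 63,687.8573 / (2,396.2260 × 1.023132) = 25.97748.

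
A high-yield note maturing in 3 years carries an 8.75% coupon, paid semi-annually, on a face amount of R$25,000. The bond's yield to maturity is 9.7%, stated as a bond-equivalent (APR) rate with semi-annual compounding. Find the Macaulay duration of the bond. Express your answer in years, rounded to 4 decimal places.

2.6984 years

Periodic yield y = 0.0485. Discount each cash flow and weight by its period:
  t   CF        PV=CF/(1+0.0485)^t    t·PV
  1     1,093.75     1,043.1569     1,043.1569
  2     1,093.75       994.9040     1,989.8081
  3     1,093.75       948.8832     2,846.6496
  4     1,093.75       904.9911     3,619.9646
  5     1,093.75       863.1294     4,315.6468
  6    26,093.75    19,639.2948   117,835.7686
  Σ                 24,394.3594   131,650.9945
Price P = Σ PV = 24,394.3594.
Macaulay duration = Σ(t·PV) / P = 131,650.9945 / 24,394.3594 = 5.39678 half-year periods.
In years: 5.39678 / 2 = 2.69839 years.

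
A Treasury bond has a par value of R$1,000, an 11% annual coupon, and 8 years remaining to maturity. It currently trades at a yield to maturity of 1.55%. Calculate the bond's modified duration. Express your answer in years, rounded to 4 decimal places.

Periodic yield y = 0.0155. First find Macaulay duration:
  t   CF        PV=CF/(1+0.0155)^t    t·PV
  1       110.00       108.3210       108.3210
  2       110.00       106.6677       213.3354
  3       110.00       105.0396       315.1187
  4       110.00       103.4363       413.7452
  5       110.00       101.8575       509.2875
  6       110.00       100.3028       601.8169
  7       110.00        98.7719       691.4030
  8     1,110.00       981.4848     7,851.8780
  Σ                  1,705.8815    10,704.9057
P = 1,705.8815; Macaulay duration = 10,704.9057 / 1,705.8815 = 6.27529 years.
Modified duration = D_Mac / (1 + y) = 6.27529 / 1.0155 = 6.17951 years.

6.1795 years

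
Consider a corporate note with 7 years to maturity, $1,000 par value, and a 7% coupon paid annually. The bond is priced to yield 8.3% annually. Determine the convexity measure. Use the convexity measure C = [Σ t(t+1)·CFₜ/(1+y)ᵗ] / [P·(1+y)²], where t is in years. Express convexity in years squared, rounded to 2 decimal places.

36.27

With y = 0.083:
  t   CF        PV=CF/(1+0.083)^t    t·PV        t(t+1)·PV
  1        70.00        64.6353        64.6353         129.2705
  2        70.00        59.6817       119.3634         358.0902
  3        70.00        55.1077       165.3232         661.2930
  4        70.00        50.8843       203.5374       1,017.6870
  5        70.00        46.9846       234.9231       1,409.5387
  6        70.00        43.3838       260.3026       1,822.1184
  7     1,070.00       612.3287     4,286.3006      34,290.4045
  Σ                    933.0061     5,334.3856      39,688.4023
P = 933.0061.
Convexity = Σ t(t+1)·PV / [P·(1+y)²] = 39,688.4023 / (933.0061 × 1.172889) = 36.26788.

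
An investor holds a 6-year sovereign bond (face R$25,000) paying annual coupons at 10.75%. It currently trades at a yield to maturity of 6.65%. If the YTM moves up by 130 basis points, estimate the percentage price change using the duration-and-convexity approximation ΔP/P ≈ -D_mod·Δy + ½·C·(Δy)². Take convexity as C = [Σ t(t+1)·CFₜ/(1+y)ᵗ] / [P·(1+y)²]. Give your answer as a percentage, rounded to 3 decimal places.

-5.665%

With y = 0.0665:
  t   CF        PV=CF/(1+0.0665)^t    t·PV        t(t+1)·PV
  1     2,687.50     2,519.9250     2,519.9250       5,039.8500
  2     2,687.50     2,362.7989     4,725.5977      14,176.7932
  3     2,687.50     2,215.4701     6,646.4103      26,585.6412
  4     2,687.50     2,077.3278     8,309.3112      41,546.5561
  5     2,687.50     1,947.7992     9,738.9958      58,433.9748
  6    27,687.50    18,815.6222   112,893.7334     790,256.1335
  Σ                 29,938.9431   144,833.9734     936,038.9487
P = 29,938.9431; D_Mac = 4.83764 yrs; D_mod = 4.53600 yrs; C = 27.48753.
Duration effect: -4.53600 × (+0.013) = -0.058968
Convexity effect: 0.5 × 27.48753 × (0.013)² = +0.0023227
ΔP/P ≈ -0.058968 + 0.0023227 = -0.056645 = -5.6645%.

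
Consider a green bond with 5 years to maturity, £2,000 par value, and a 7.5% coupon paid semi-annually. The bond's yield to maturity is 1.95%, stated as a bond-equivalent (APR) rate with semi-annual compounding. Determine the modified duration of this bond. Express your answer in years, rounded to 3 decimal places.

Periodic yield y = 0.00975. First find Macaulay duration:
  t   CF        PV=CF/(1+0.00975)^t    t·PV
  1        75.00        74.2758        74.2758
  2        75.00        73.5586       147.1172
  3        75.00        72.8483       218.5450
  4        75.00        72.1449       288.5797
  5        75.00        71.4483       357.2415
  6        75.00        70.7584       424.5505
  7        75.00        70.0752       490.5263
  8        75.00        69.3985       555.1884
  9        75.00        68.7284       618.5560
  10    2,075.00     1,883.1264    18,831.2645
  Σ                  2,526.3630    22,005.8449
P = 2,526.3630; Macaulay duration = 22,005.8449 / 2,526.3630 = 8.71048 half-year periods = 4.35524 years.
Modified duration = D_Mac / (1 + y) = 4.35524 / 1.00975 = 4.31319 years.

4.313 years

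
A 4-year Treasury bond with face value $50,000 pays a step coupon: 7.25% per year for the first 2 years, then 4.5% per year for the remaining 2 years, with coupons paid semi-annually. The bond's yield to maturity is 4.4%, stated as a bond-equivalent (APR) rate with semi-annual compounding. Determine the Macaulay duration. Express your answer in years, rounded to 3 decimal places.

3.584 years

Periodic yield y = 0.022. Discount each cash flow and weight by its period:
  t   CF        PV=CF/(1+0.022)^t    t·PV
  1     1,812.50     1,773.4834     1,773.4834
  2     1,812.50     1,735.3066     3,470.6132
  3     1,812.50     1,697.9517     5,093.8550
  4     1,812.50     1,661.4009     6,645.6035
  5     1,125.00     1,009.0160     5,045.0799
  6     1,125.00       987.2955     5,923.7729
  7     1,125.00       966.0425     6,762.2978
  8    51,125.00    42,956.2296   343,649.8365
  Σ                 52,786.7261   378,364.5422
Price P = Σ PV = 52,786.7261.
Macaulay duration = Σ(t·PV) / P = 378,364.5422 / 52,786.7261 = 7.16780 half-year periods.
In years: 7.16780 / 2 = 3.58390 years.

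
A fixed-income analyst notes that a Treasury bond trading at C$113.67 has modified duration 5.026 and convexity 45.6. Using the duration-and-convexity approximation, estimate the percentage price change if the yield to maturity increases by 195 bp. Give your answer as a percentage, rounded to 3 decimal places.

-8.934%

Duration effect: -D_mod·Δy = -5.026 × (+0.0195) = -0.098007
Convexity effect: ½·C·(Δy)² = 0.5 × 45.6 × (0.0195)² = +0.0086697
ΔP/P ≈ -0.098007 + 0.0086697 = -0.0893373
= -8.93373%.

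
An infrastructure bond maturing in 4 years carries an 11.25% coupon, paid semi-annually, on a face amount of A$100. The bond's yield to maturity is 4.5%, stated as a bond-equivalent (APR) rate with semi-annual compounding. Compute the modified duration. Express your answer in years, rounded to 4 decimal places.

Periodic yield y = 0.0225. First find Macaulay duration:
  t   CF        PV=CF/(1+0.0225)^t    t·PV
  1        5.625         5.5012         5.5012
  2        5.625         5.3802        10.7603
  3        5.625         5.2618        15.7853
  4        5.625         5.1460        20.5840
  5        5.625         5.0328        25.1638
  6        5.625         4.9220        29.5321
  7        5.625         4.8137        33.6959
  8      105.625        88.4016       707.2129
  Σ                    124.4592       848.2355
P = 124.4592; Macaulay duration = 848.2355 / 124.4592 = 6.81537 half-year periods = 3.40768 years.
Modified duration = D_Mac / (1 + y) = 3.40768 / 1.0225 = 3.33270 years.

3.3327 years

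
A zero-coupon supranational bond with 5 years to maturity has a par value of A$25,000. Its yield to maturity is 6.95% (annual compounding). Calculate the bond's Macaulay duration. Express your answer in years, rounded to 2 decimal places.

5.00 years

A zero-coupon bond has a single cash flow at maturity, so its Macaulay duration equals its maturity: 5 years.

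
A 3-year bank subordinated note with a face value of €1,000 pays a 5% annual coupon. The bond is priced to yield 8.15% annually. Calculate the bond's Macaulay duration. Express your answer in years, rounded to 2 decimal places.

Periodic yield y = 0.0815. Discount each cash flow and weight by its year:
  t   CF        PV=CF/(1+0.0815)^t    t·PV
  1        50.00        46.2321        46.2321
  2        50.00        42.7481        85.4962
  3     1,050.00       830.0605     2,490.1814
  Σ                    919.0407     2,621.9097
Price P = Σ PV = 919.0407.
Macaulay duration = Σ(t·PV) / P = 2,621.9097 / 919.0407 = 2.85288 years.

2.85 years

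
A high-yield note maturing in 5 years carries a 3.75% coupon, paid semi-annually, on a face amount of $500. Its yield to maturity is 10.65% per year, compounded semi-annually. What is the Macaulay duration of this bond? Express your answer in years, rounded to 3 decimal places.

Periodic yield y = 0.05325. Discount each cash flow and weight by its period:
  t   CF        PV=CF/(1+0.05325)^t    t·PV
  1        9.375         8.9010         8.9010
  2        9.375         8.4510        16.9020
  3        9.375         8.0237        24.0712
  4        9.375         7.6181        30.4723
  5        9.375         7.2329        36.1646
  6        9.375         6.8672        41.2035
  7        9.375         6.5201        45.6404
  8        9.375         6.1904        49.5233
  9        9.375         5.8774        52.8969
  10     509.375       303.1956     3,031.9564
  Σ                    368.8776     3,337.7316
Price P = Σ PV = 368.8776.
Macaulay duration = Σ(t·PV) / P = 3,337.7316 / 368.8776 = 9.04835 half-year periods.
In years: 9.04835 / 2 = 4.52417 years.

4.524 years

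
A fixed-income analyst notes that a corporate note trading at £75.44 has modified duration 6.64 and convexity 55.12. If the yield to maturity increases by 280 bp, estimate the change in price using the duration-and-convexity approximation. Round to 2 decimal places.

Duration effect: -D_mod·Δy = -6.64 × (+0.028) = -0.185920
Convexity effect: ½·C·(Δy)² = 0.5 × 55.12 × (0.028)² = +0.02160704
ΔP/P ≈ -0.185920 + 0.02160704 = -0.16431296
ΔP ≈ 75.44 × (-0.16431296) = -12.3957697024.

-£12.40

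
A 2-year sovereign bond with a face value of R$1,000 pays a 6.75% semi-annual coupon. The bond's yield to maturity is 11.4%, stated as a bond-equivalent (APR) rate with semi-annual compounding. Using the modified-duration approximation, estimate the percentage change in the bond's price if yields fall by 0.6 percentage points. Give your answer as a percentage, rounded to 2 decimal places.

+1.08%

Periodic yield y = 0.057. Modified duration first:
  t   CF        PV=CF/(1+0.057)^t    t·PV
  1        33.75        31.9300        31.9300
  2        33.75        30.2081        60.4163
  3        33.75        28.5791        85.7374
  4     1,033.75       828.1625     3,312.6501
  Σ                    918.8798     3,490.7337
P = 918.8798; D_Mac = 3.79890 half-year periods = 1.89945 yrs; D_mod = 1.89945/(1+0.057) = 1.79702 yrs.
ΔP/P ≈ -D_mod · Δy = -1.79702 × (-0.006) = +0.010782 = +1.0782%.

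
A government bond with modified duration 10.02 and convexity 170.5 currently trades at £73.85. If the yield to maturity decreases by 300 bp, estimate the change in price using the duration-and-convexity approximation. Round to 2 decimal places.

Duration effect: -D_mod·Δy = -10.02 × (-0.03) = +0.300600
Convexity effect: ½·C·(Δy)² = 0.5 × 170.5 × (-0.03)² = +0.0767250
ΔP/P ≈ +0.300600 + 0.0767250 = +0.377325
ΔP ≈ 73.85 × (+0.377325) = +27.86545125.

+£27.87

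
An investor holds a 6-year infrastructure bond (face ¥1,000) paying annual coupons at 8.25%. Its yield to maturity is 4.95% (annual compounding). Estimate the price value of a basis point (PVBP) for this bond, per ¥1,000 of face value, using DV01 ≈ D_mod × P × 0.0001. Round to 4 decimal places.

¥0.5621

Periodic yield y = 0.0495.
  t   CF        PV=CF/(1+0.0495)^t    t·PV
  1        82.50        78.6089        78.6089
  2        82.50        74.9012       149.8025
  3        82.50        71.3685       214.1055
  4        82.50        68.0024       272.0096
  5        82.50        64.7950       323.9752
  6     1,082.50       810.0900     4,860.5397
  Σ                  1,167.7660     5,899.0414
P = 1,167.7660; D_Mac = 5.05156 yrs; D_mod = 4.81330 yrs.
DV01 ≈ 4.81330 × 1,167.7660 × 0.0001 = 0.562081.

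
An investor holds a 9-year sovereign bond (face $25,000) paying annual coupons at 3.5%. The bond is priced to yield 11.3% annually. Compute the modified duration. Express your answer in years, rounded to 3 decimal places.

Periodic yield y = 0.113. First find Macaulay duration:
  t   CF        PV=CF/(1+0.113)^t    t·PV
  1       875.00       786.1635       786.1635
  2       875.00       706.3464     1,412.6928
  3       875.00       634.6329     1,903.8986
  4       875.00       570.2002     2,280.8010
  5       875.00       512.3093     2,561.5465
  6       875.00       460.2959     2,761.7751
  7       875.00       413.5632     2,894.9425
  8       875.00       371.5752     2,972.6017
  9    25,875.00     9,872.4258    88,851.8324
  Σ                 14,327.5124   106,426.2541
P = 14,327.5124; Macaulay duration = 106,426.2541 / 14,327.5124 = 7.42810 years.
Modified duration = D_Mac / (1 + y) = 7.42810 / 1.113 = 6.67395 years.

6.674 years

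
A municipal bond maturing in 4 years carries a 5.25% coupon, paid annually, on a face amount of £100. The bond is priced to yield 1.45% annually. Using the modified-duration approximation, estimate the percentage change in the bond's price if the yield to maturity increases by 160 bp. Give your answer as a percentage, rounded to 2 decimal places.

-5.89%

Periodic yield y = 0.0145. Modified duration first:
  t   CF        PV=CF/(1+0.0145)^t    t·PV
  1         5.25         5.1750         5.1750
  2         5.25         5.1010        10.2020
  3         5.25         5.0281        15.0843
  4       105.25        99.3605       397.4421
  Σ                    114.6646       427.9034
P = 114.6646; D_Mac = 3.73178 yrs; D_mod = 3.73178/(1+0.0145) = 3.67845 yrs.
ΔP/P ≈ -D_mod · Δy = -3.67845 × (+0.016) = -0.058855 = -5.8855%.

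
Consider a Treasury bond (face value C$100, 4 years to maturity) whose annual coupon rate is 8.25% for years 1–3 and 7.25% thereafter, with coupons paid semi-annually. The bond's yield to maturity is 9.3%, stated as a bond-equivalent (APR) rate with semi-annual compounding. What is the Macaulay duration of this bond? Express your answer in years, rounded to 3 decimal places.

Periodic yield y = 0.0465. Discount each cash flow and weight by its period:
  t   CF        PV=CF/(1+0.0465)^t    t·PV
  1        4.125         3.9417         3.9417
  2        4.125         3.7666         7.5331
  3        4.125         3.5992        10.7976
  4        4.125         3.4393        13.7571
  5        4.125         3.2865        16.4323
  6        4.125         3.1404        18.8426
  7        3.625         2.6371        18.4600
  8      103.625        72.0362       576.2895
  Σ                     95.8470       666.0538
Price P = Σ PV = 95.8470.
Macaulay duration = Σ(t·PV) / P = 666.0538 / 95.8470 = 6.94914 half-year periods.
In years: 6.94914 / 2 = 3.47457 years.

3.475 years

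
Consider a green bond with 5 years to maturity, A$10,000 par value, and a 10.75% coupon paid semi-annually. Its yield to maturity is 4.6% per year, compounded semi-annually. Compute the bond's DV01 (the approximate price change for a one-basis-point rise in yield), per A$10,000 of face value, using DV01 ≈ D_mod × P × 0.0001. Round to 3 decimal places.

Periodic yield y = 0.023.
  t   CF        PV=CF/(1+0.023)^t    t·PV
  1       537.50       525.4154       525.4154
  2       537.50       513.6026     1,027.2052
  3       537.50       502.0553     1,506.1659
  4       537.50       490.7677     1,963.0706
  5       537.50       479.7338     2,398.6689
  6       537.50       468.9480     2,813.6879
  7       537.50       458.4047     3,208.8327
  8       537.50       448.0984     3,584.7872
  9       537.50       438.0239     3,942.2147
  10   10,537.50     8,394.2375    83,942.3746
  Σ                 12,719.2871   104,912.4232
P = 12,719.2871; D_Mac = 8.24829 half-year periods = 4.12415 yrs; D_mod = 4.03142 yrs.
DV01 ≈ 4.03142 × 12,719.2871 × 0.0001 = 5.127684.

A$5.128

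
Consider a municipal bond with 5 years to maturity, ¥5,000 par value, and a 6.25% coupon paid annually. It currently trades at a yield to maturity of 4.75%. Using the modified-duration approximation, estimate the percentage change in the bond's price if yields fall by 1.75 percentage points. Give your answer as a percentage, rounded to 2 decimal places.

Periodic yield y = 0.0475. Modified duration first:
  t   CF        PV=CF/(1+0.0475)^t    t·PV
  1       312.50       298.3294       298.3294
  2       312.50       284.8013       569.6026
  3       312.50       271.8867       815.6600
  4       312.50       259.5577     1,038.2307
  5     5,312.50     4,212.3921    21,061.9603
  Σ                  5,326.9671    23,783.7830
P = 5,326.9671; D_Mac = 4.46479 yrs; D_mod = 4.46479/(1+0.0475) = 4.26233 yrs.
ΔP/P ≈ -D_mod · Δy = -4.26233 × (-0.0175) = +0.074591 = +7.4591%.

+7.46%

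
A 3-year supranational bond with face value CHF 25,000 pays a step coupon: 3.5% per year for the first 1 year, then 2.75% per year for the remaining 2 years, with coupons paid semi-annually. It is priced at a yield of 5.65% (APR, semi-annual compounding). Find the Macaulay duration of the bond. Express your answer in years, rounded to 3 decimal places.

2.878 years

Periodic yield y = 0.02825. Discount each cash flow and weight by its period:
  t   CF        PV=CF/(1+0.02825)^t    t·PV
  1       437.50       425.4802       425.4802
  2       437.50       413.7906       827.5812
  3       343.75       316.1889       948.5666
  4       343.75       307.5019     1,230.0077
  5       343.75       299.0537     1,495.2683
  6    25,343.75    21,442.6554   128,655.9326
  Σ                 23,204.6706   133,582.8365
Price P = Σ PV = 23,204.6706.
Macaulay duration = Σ(t·PV) / P = 133,582.8365 / 23,204.6706 = 5.75672 half-year periods.
In years: 5.75672 / 2 = 2.87836 years.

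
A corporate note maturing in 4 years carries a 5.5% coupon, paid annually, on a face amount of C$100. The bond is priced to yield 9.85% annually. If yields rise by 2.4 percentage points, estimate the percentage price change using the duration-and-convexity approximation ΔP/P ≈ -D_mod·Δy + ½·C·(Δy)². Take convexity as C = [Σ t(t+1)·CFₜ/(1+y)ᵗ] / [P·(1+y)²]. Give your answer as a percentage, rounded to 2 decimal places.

-7.60%

With y = 0.0985:
  t   CF        PV=CF/(1+0.0985)^t    t·PV        t(t+1)·PV
  1         5.50         5.0068         5.0068          10.0137
  2         5.50         4.5579         9.1158          27.3473
  3         5.50         4.1492        12.4475          49.7902
  4       105.50        72.4523       289.8092       1,449.0461
  Σ                     86.1662       316.3794       1,536.1972
P = 86.1662; D_Mac = 3.67173 yrs; D_mod = 3.34250 yrs; C = 14.77440.
Duration effect: -3.34250 × (+0.024) = -0.080220
Convexity effect: 0.5 × 14.77440 × (0.024)² = +0.0042550
ΔP/P ≈ -0.080220 + 0.0042550 = -0.075965 = -7.5965%.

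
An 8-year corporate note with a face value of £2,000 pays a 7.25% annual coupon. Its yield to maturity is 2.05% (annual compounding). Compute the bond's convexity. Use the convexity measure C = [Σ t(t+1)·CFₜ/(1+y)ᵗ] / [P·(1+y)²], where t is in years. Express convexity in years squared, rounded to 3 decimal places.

With y = 0.0205:
  t   CF        PV=CF/(1+0.0205)^t    t·PV        t(t+1)·PV
  1       145.00       142.0872       142.0872         284.1744
  2       145.00       139.2329       278.4659         835.3976
  3       145.00       136.4360       409.3080       1,637.2320
  4       145.00       133.6952       534.7810       2,673.9049
  5       145.00       131.0096       655.0478       3,930.2865
  6       145.00       128.3778       770.2668       5,391.8678
  7       145.00       125.7989       880.5925       7,044.7399
  8     2,145.00     1,823.5733    14,588.5864     131,297.2774
  Σ                  2,760.2110    18,259.1355     153,094.8806
P = 2,760.2110.
Convexity = Σ t(t+1)·PV / [P·(1+y)²] = 153,094.8806 / (2,760.2110 × 1.041420) = 53.25892.

53.259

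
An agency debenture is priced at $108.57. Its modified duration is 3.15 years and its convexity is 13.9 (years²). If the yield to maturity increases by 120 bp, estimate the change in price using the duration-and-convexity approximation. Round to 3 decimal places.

Duration effect: -D_mod·Δy = -3.15 × (+0.012) = -0.037800
Convexity effect: ½·C·(Δy)² = 0.5 × 13.9 × (0.012)² = +0.0010008
ΔP/P ≈ -0.037800 + 0.0010008 = -0.0367992
ΔP ≈ 108.57 × (-0.0367992) = -3.995289144.

-$3.995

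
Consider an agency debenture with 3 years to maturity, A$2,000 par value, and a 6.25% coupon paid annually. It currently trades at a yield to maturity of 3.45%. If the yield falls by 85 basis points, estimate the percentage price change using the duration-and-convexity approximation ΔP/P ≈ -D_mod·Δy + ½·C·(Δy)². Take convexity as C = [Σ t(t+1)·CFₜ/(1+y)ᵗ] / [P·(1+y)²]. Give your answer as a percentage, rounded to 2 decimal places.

+2.37%

With y = 0.0345:
  t   CF        PV=CF/(1+0.0345)^t    t·PV        t(t+1)·PV
  1       125.00       120.8313       120.8313         241.6626
  2       125.00       116.8017       233.6033         700.8100
  3     2,125.00     1,919.4087     5,758.2260      23,032.9039
  Σ                  2,157.0416     6,112.6606      23,975.3765
P = 2,157.0416; D_Mac = 2.83382 yrs; D_mod = 2.73931 yrs; C = 10.38594.
Duration effect: -2.73931 × (-0.0085) = +0.023284
Convexity effect: 0.5 × 10.38594 × (-0.0085)² = +0.0003752
ΔP/P ≈ +0.023284 + 0.0003752 = +0.023659 = +2.3659%.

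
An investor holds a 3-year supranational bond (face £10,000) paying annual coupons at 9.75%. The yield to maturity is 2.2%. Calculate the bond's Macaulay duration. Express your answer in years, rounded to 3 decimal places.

2.766 years

Periodic yield y = 0.022. Discount each cash flow and weight by its year:
  t   CF        PV=CF/(1+0.022)^t    t·PV
  1       975.00       954.0117       954.0117
  2       975.00       933.4753     1,866.9506
  3    10,975.00    10,281.3902    30,844.1706
  Σ                 12,168.8772    33,665.1329
Price P = Σ PV = 12,168.8772.
Macaulay duration = Σ(t·PV) / P = 33,665.1329 / 12,168.8772 = 2.76649 years.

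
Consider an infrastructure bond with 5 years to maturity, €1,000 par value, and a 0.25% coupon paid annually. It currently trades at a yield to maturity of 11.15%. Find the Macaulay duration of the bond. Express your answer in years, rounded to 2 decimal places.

Periodic yield y = 0.1115. Discount each cash flow and weight by its year:
  t   CF        PV=CF/(1+0.1115)^t    t·PV
  1         2.50         2.2492         2.2492
  2         2.50         2.0236         4.0472
  3         2.50         1.8206         5.4618
  4         2.50         1.6380         6.5518
  5     1,002.50       590.9314     2,954.6569
  Σ                    598.6627     2,972.9668
Price P = Σ PV = 598.6627.
Macaulay duration = Σ(t·PV) / P = 2,972.9668 / 598.6627 = 4.96601 years.

4.97 years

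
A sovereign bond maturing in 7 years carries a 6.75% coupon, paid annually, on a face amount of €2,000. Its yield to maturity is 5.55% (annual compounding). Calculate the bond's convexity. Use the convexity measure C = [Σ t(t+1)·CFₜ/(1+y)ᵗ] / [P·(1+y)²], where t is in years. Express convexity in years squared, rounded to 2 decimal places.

39.35

With y = 0.0555:
  t   CF        PV=CF/(1+0.0555)^t    t·PV        t(t+1)·PV
  1       135.00       127.9015       127.9015         255.8029
  2       135.00       121.1762       242.3524         727.0571
  3       135.00       114.8045       344.4136       1,377.6545
  4       135.00       108.7679       435.0717       2,175.3584
  5       135.00       103.0487       515.2436       3,091.4614
  6       135.00        97.6302       585.7814       4,100.4699
  7     2,135.00     1,462.8177    10,239.7241      81,917.7929
  Σ                  2,136.1468    12,490.4882      93,645.5972
P = 2,136.1468.
Convexity = Σ t(t+1)·PV / [P·(1+y)²] = 93,645.5972 / (2,136.1468 × 1.114080) = 39.34955.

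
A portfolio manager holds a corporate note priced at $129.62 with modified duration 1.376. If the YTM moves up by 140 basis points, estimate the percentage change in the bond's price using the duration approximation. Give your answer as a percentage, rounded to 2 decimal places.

Duration approximation: ΔP/P ≈ -D_mod · Δy = -1.376 × (+0.014) = -0.019264.
As a percentage: -1.9264%.

-1.93%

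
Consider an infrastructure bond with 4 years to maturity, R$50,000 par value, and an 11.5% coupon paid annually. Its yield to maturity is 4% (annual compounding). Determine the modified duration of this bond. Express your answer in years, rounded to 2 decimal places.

Periodic yield y = 0.04. First find Macaulay duration:
  t   CF        PV=CF/(1+0.04)^t    t·PV
  1     5,750.00     5,528.8462     5,528.8462
  2     5,750.00     5,316.1982    10,632.3964
  3     5,750.00     5,111.7291    15,335.1872
  4    55,750.00    47,655.3336   190,621.3346
  Σ                 63,612.1071   222,117.7644
P = 63,612.1071; Macaulay duration = 222,117.7644 / 63,612.1071 = 3.49175 years.
Modified duration = D_Mac / (1 + y) = 3.49175 / 1.04 = 3.35745 years.

3.36 years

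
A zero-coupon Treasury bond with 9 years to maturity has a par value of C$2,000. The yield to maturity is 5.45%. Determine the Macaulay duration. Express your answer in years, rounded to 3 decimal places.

9.000 years

A zero-coupon bond has a single cash flow at maturity, so its Macaulay duration equals its maturity: 9 years.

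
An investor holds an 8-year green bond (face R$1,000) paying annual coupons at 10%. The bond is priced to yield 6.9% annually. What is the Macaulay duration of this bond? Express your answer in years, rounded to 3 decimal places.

6.054 years

Periodic yield y = 0.069. Discount each cash flow and weight by its year:
  t   CF        PV=CF/(1+0.069)^t    t·PV
  1       100.00        93.5454        93.5454
  2       100.00        87.5074       175.0147
  3       100.00        81.8591       245.5773
  4       100.00        76.5754       306.3015
  5       100.00        71.6327       358.1636
  6       100.00        67.0091       402.0546
  7       100.00        62.6839       438.7874
  8     1,100.00       645.0168     5,160.1346
  Σ                  1,185.8298     7,179.5790
Price P = Σ PV = 1,185.8298.
Macaulay duration = Σ(t·PV) / P = 7,179.5790 / 1,185.8298 = 6.05448 years.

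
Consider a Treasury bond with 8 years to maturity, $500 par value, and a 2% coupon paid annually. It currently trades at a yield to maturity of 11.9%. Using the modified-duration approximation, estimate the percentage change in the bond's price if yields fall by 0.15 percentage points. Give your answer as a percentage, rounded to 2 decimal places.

Periodic yield y = 0.119. Modified duration first:
  t   CF        PV=CF/(1+0.119)^t    t·PV
  1        10.00         8.9366         8.9366
  2        10.00         7.9862        15.9724
  3        10.00         7.1369        21.4107
  4        10.00         6.3779        25.5117
  5        10.00         5.6997        28.4983
  6        10.00         5.0935        30.5612
  7        10.00         4.5519        31.8631
  8       510.00       207.4577     1,659.6613
  Σ                    253.2403     1,822.4153
P = 253.2403; D_Mac = 7.19639 yrs; D_mod = 7.19639/(1+0.119) = 6.43109 yrs.
ΔP/P ≈ -D_mod · Δy = -6.43109 × (-0.0015) = +0.009647 = +0.9647%.

+0.96%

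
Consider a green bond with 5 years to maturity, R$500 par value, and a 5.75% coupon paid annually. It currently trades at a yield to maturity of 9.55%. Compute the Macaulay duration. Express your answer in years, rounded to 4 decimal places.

Periodic yield y = 0.0955. Discount each cash flow and weight by its year:
  t   CF        PV=CF/(1+0.0955)^t    t·PV
  1        28.75        26.2437        26.2437
  2        28.75        23.9559        47.9119
  3        28.75        21.8676        65.6027
  4        28.75        19.9613        79.8451
  5       528.75       335.1108     1,675.5542
  Σ                    427.1393     1,895.1576
Price P = Σ PV = 427.1393.
Macaulay duration = Σ(t·PV) / P = 1,895.1576 / 427.1393 = 4.43686 years.

4.4369 years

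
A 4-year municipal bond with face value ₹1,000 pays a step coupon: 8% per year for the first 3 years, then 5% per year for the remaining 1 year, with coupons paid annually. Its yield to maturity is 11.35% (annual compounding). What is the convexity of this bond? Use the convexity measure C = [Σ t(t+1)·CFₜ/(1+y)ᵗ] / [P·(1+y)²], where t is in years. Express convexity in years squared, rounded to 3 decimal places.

With y = 0.1135:
  t   CF        PV=CF/(1+0.1135)^t    t·PV        t(t+1)·PV
  1        80.00        71.8455        71.8455         143.6911
  2        80.00        64.5223       129.0445         387.1335
  3        80.00        57.9454       173.8363         695.3454
  4     1,050.00       683.0121     2,732.0485      13,660.2425
  Σ                    877.3254     3,106.7749      14,886.4125
P = 877.3254.
Convexity = Σ t(t+1)·PV / [P·(1+y)²] = 14,886.4125 / (877.3254 × 1.239882) = 13.68513.

13.685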